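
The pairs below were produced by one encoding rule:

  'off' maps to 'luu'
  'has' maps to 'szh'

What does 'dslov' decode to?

Each letter is replaced by its mirror in the alphabet: a↔z, b↔y, c↔x, and so on (the Atbash cipher).
Decoding dslov: d↔w, s↔h, l↔o, o↔l, v↔e.

whole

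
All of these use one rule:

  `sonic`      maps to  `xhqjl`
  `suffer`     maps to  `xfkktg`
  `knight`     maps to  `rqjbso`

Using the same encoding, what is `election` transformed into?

This is an affine cipher: with a=0,…,z=25, each position x becomes (17x+3) mod 26.
On election: e(4)→17·4+3≡19=t; l(11)→17·11+3≡8=i; e(4)→17·4+3≡19=t; c(2)→17·2+3≡11=l; t(19)→17·19+3≡14=o; i(8)→17·8+3≡9=j; o(14)→17·14+3≡7=h; n(13)→17·13+3≡16=q (all mod 26).

titlojhq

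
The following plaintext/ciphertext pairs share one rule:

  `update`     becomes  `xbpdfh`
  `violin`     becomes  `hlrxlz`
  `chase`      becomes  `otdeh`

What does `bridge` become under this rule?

ndlpsh

Vowels shift forward by 3 and consonants shift forward by 12.
For bridge: b(cons)+12=n, r(cons)+12=d, i(vowel)+3=l, d(cons)+12=p, g(cons)+12=s, e(vowel)+3=h.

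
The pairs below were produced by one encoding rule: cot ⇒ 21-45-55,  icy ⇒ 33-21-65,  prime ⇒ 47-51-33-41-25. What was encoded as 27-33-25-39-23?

field

c(#3)→21 and o(#15)→45: differences scale by 2, so n = 2·pos + 15. The formula is n = 2×(alphabet index, a=1) + 15.
Undoing it on 27-33-25-39-23: 27→(27−15)÷2=6=f, 33→(33−15)÷2=9=i, 25→(25−15)÷2=5=e, 39→(39−15)÷2=12=l, 23→(23−15)÷2=4=d.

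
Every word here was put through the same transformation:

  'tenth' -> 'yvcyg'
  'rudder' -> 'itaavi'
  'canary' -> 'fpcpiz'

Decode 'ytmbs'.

tulip

t(19)→y(24) and e(4)→v(21) fit y≡21x+15 (mod 26); the inverse of 21 mod 26 is 5. Treating letters as 0–25, the rule is x ↦ 21x + 15 (mod 26).
Undoing it on ytmbs: y(24)→5·(24−15)≡19=t; t(19)→5·(19−15)≡20=u; m(12)→5·(12−15)≡11=l; b(1)→5·(1−15)≡8=i; s(18)→5·(18−15)≡15=p (all mod 26).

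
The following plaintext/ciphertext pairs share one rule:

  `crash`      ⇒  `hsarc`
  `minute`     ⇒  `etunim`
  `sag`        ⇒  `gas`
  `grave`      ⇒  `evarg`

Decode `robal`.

labor

The output letters match the input read backwards: crash reversed is hsarc. It's just the letters in reverse order.
Reversing it on robal: then reverse → labor.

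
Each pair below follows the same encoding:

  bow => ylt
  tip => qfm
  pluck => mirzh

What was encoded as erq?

Compare letters: b→y is +23, o→l is +23, w→t is +23 — a constant shift. Every letter moves 23 places later in the alphabet, wrapping around z→a.
Decoding erq: e−23=h, r−23=u, q−23=t.

hut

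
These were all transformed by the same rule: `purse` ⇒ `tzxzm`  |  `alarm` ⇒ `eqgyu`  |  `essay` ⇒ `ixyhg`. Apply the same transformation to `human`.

lzshv

In purse: p→t is +4, u→z is +5, r→x is +6, s→z is +7 — the shift increases by 1 each position. Each letter shifts forward by (position + 4), i.e. 4, 5, 6, … — the shift grows by one for each successive letter.
Applying it to human: h+4=l, u+5=z, m+6=s, a+7=h, n+8=v.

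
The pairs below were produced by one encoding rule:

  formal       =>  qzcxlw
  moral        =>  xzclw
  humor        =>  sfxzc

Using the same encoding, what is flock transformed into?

Compare letters: f→q is +11, o→z is +11, r→c is +11 — a constant shift. It's a constant shift of +11 (ROT11).
On flock: f+11=q, l+11=w, o+11=z, c+11=n, k+11=v.

qwznv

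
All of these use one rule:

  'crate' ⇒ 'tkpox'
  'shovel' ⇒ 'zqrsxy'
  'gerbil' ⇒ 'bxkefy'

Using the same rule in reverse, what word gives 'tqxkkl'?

c(2)→t(19) and r(17)→k(10) fit y≡15x+15 (mod 26); the inverse of 15 mod 26 is 7. This is an affine cipher: with a=0,…,z=25, each position x becomes (15x+15) mod 26.
Decoding tqxkkl: t(19)→7·(19−15)≡2=c; q(16)→7·(16−15)≡7=h; x(23)→7·(23−15)≡4=e; k(10)→7·(10−15)≡17=r; k(10)→7·(10−15)≡17=r; l(11)→7·(11−15)≡24=y (all mod 26).

cherry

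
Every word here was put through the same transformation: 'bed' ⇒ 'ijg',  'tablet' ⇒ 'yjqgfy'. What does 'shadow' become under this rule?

The output letters match the input read backwards, each shifted +5: bed reversed is deb. Two steps: reverse the string, then apply a Caesar shift of +5.
For shadow: reverse → wodahs; then shift: w+5=b, o+5=t, d+5=i, a+5=f, h+5=m, s+5=x.

btifmx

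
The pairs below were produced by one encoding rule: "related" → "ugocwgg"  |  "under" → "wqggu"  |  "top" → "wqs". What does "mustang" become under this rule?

pwvwcqj

The shift depends on letter class: consonant r→u is +3, but vowel e→g is +2. The rule splits by letter class: vowels +2, consonants +3.
For mustang: m(cons)+3=p, u(vowel)+2=w, s(cons)+3=v, t(cons)+3=w, a(vowel)+2=c, n(cons)+3=q, g(cons)+3=j.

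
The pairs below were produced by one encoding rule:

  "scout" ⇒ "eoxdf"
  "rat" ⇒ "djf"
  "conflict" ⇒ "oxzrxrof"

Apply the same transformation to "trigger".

fdrssnd

The shift depends on letter class: consonant s→e is +12, but vowel o→x is +9. Vowels shift forward by 9 and consonants shift forward by 12.
On trigger: t(cons)+12=f, r(cons)+12=d, i(vowel)+9=r, g(cons)+12=s, g(cons)+12=s, e(vowel)+9=n, r(cons)+12=d.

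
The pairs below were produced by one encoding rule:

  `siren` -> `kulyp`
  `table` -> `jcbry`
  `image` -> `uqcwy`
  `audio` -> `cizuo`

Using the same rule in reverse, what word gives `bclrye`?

s(18)→k(10) and i(8)→u(20) fit y≡25x+2 (mod 26); the inverse of 25 mod 26 is 25. This is an affine cipher: with a=0,…,z=25, each position x becomes (25x+2) mod 26.
Undoing it on bclrye: b(1)→25·(1−2)≡1=b; c(2)→25·(2−2)≡0=a; l(11)→25·(11−2)≡17=r; r(17)→25·(17−2)≡11=l; y(24)→25·(24−2)≡4=e; e(4)→25·(4−2)≡24=y (all mod 26).

barley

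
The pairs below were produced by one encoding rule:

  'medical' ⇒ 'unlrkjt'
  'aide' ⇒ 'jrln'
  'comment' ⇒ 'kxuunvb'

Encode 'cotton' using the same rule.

kxbbxv

Vowels shift forward by 9 and consonants shift forward by 8.
On cotton: c(cons)+8=k, o(vowel)+9=x, t(cons)+8=b, t(cons)+8=b, o(vowel)+9=x, n(cons)+8=v.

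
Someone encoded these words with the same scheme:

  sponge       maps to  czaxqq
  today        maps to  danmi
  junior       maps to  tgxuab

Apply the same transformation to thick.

The shift depends on letter class: consonant s→c is +10, but vowel o→a is +12. Vowels shift forward by 12 and consonants shift forward by 10.
Applying it to thick: t(cons)+10=d, h(cons)+10=r, i(vowel)+12=u, c(cons)+10=m, k(cons)+10=u.

drumu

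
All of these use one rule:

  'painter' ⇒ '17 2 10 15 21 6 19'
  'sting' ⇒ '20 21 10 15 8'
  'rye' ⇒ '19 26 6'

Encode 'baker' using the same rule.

3 2 12 6 19

Letters become their 1-based position plus 1 (so a→2, b→3, …).
For baker: b=2→3, a=1→2, k=11→12, e=5→6, r=18→19.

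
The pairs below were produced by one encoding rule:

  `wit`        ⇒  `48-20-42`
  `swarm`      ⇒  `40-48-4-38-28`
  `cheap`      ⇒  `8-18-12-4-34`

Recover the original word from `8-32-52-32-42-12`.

coyote

w(#23)→48 and i(#9)→20: differences scale by 2, so n = 2·pos + 2. With a=1..z=26, the number is 2·pos + 2.
Decoding 8-32-52-32-42-12: 8→(8−2)÷2=3=c, 32→(32−2)÷2=15=o, 52→(52−2)÷2=25=y, 32→(32−2)÷2=15=o, 42→(42−2)÷2=20=t, 12→(12−2)÷2=5=e.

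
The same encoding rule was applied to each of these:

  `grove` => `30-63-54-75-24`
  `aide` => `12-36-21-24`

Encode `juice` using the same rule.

With a=1..z=26, the number is 3·pos + 9.
On juice: j=10→39, u=21→72, i=9→36, c=3→18, e=5→24.

39-72-36-18-24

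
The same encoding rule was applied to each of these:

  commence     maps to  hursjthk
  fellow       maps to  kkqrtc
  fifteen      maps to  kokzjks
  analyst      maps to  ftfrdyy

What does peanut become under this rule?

ukftzz

Shifts by position in commence: pos 0: c→h (+5), pos 1: o→u (+6), pos 2: m→r (+5), pos 3: m→s (+6) — repeating every 2. The shifts repeat in a cycle of length 2: positions 0,1,… shift by +5, +6, then the pattern repeats.
On peanut: p+5=u, e+6=k, a+5=f, n+6=t, u+5=z, t+6=z.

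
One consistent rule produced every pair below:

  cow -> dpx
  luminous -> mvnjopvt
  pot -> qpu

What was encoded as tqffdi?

Compare letters: c→d is +1, o→p is +1, w→x is +1 — a constant shift. This is a Caesar cipher with shift 1.
Reversing it on tqffdi: t−1=s, q−1=p, f−1=e, f−1=e, d−1=c, i−1=h.

speech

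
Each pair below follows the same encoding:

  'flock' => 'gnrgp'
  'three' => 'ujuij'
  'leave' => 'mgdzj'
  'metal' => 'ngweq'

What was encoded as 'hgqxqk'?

gentle

The shift increases by 1 at each position, starting from +1: 1, 2, 3, ….
Reversing it on hgqxqk: h−1=g, g−2=e, q−3=n, x−4=t, q−5=l, k−6=e.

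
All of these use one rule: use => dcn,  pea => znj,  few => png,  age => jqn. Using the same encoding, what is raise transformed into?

The shift depends on letter class: consonant s→c is +10, but vowel u→d is +9. Vowels shift forward by 9 and consonants shift forward by 10.
For raise: r(cons)+10=b, a(vowel)+9=j, i(vowel)+9=r, s(cons)+10=c, e(vowel)+9=n.

bjrcn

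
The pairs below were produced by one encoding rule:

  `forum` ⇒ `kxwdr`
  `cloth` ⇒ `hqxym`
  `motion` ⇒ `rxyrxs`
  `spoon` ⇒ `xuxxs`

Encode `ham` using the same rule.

The shift depends on letter class: consonant f→k is +5, but vowel o→x is +9. Vowels shift forward by 9 and consonants shift forward by 5.
For ham: h(cons)+5=m, a(vowel)+9=j, m(cons)+5=r.

mjr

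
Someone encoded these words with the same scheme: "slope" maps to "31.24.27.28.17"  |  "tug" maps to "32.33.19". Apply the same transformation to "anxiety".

s is letter #19 and maps to 31: an offset of 12. Letters become their 1-based position plus 12 (so a→13, b→14, …).
For anxiety: a=1→13, n=14→26, x=24→36, i=9→21, e=5→17, t=20→32, y=25→37.

13.26.36.21.17.32.37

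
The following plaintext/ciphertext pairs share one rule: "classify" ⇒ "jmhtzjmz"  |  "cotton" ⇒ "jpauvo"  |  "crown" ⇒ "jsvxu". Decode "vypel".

oxide

The shifts repeat in a cycle of length 2: positions 0,1,… shift by +7, +1, then the pattern repeats.
Undoing it on vypel: v−7=o, y−1=x, p−7=i, e−1=d, l−7=e.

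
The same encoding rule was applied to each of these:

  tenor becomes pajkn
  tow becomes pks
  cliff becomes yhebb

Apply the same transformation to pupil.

lqleh

Compare letters: t→p is +22, e→a is +22, n→j is +22 — a constant shift. It's a constant shift of +22 (ROT22).
For pupil: p+22=l, u+22=q, p+22=l, i+22=e, l+22=h.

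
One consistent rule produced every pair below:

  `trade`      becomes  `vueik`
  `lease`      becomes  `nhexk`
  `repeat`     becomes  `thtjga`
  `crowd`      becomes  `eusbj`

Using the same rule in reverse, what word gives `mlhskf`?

kidney

In trade: t→v is +2, r→u is +3, a→e is +4, d→i is +5 — the shift increases by 1 each position. The shift increases by 1 at each position, starting from +2: 2, 3, 4, ….
Decoding mlhskf: m−2=k, l−3=i, h−4=d, s−5=n, k−6=e, f−7=y.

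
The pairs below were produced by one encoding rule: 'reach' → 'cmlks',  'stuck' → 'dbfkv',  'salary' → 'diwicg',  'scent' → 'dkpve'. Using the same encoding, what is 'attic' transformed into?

Shifts by position in reach: pos 0: r→c (+11), pos 1: e→m (+8), pos 2: a→l (+11), pos 3: c→k (+8) — repeating every 2. It's a Vigenère-style cipher with numeric key [11,8]: position i shifts by key[i mod 2].
On attic: a+11=l, t+8=b, t+11=e, i+8=q, c+11=n.

lbeqn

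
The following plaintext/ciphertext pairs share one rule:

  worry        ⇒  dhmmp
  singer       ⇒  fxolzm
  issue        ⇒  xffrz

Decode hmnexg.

w(22)→d(3) and o(14)→h(7) fit y≡19x+1 (mod 26); the inverse of 19 mod 26 is 11. This is an affine cipher: with a=0,…,z=25, each position x becomes (19x+1) mod 26.
Undoing it on hmnexg: h(7)→11·(7−1)≡14=o; m(12)→11·(12−1)≡17=r; n(13)→11·(13−1)≡2=c; e(4)→11·(4−1)≡7=h; x(23)→11·(23−1)≡8=i; g(6)→11·(6−1)≡3=d (all mod 26).

orchid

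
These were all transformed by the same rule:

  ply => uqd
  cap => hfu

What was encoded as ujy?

Compare letters: p→u is +5, l→q is +5, y→d is +5 — a constant shift. Each letter is shifted forward by 5 in the alphabet (a Caesar shift of +5).
Decoding ujy: u−5=p, j−5=e, y−5=t.

pet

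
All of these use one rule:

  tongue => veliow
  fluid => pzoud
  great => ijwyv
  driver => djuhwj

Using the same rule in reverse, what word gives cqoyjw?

t(19)→v(21) and o(14)→e(4) fit y≡19x+24 (mod 26); the inverse of 19 mod 26 is 11. This is an affine cipher: with a=0,…,z=25, each position x becomes (19x+24) mod 26.
Reversing it on cqoyjw: c(2)→11·(2−24)≡18=s; q(16)→11·(16−24)≡16=q; o(14)→11·(14−24)≡20=u; y(24)→11·(24−24)≡0=a; j(9)→11·(9−24)≡17=r; w(22)→11·(22−24)≡4=e (all mod 26).

square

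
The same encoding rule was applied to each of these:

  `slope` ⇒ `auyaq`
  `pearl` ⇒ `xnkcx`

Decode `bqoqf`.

In slope: s→a is +8, l→u is +9, o→y is +10, p→a is +11 — the shift increases by 1 each position. Letter i (0-indexed) is shifted by i+8, so successive shifts are 8, 9, 10, ….
Reversing it on bqoqf: b−8=t, q−9=h, o−10=e, q−11=f, f−12=t.

theft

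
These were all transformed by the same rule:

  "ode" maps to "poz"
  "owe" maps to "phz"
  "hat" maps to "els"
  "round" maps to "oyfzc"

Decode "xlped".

Read the word backwards and shift each letter +11.
Undoing it on xlped: shift back: x−11=m, l−11=a, p−11=e, e−11=t, d−11=s → maets; then reverse → steam.

steam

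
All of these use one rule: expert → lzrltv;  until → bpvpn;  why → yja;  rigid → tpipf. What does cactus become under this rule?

ehevbu

The shift depends on letter class: consonant x→z is +2, but vowel e→l is +7. Two shifts are in play — +7 for a/e/i/o/u, +2 for every other letter.
Applying it to cactus: c(cons)+2=e, a(vowel)+7=h, c(cons)+2=e, t(cons)+2=v, u(vowel)+7=b, s(cons)+2=u.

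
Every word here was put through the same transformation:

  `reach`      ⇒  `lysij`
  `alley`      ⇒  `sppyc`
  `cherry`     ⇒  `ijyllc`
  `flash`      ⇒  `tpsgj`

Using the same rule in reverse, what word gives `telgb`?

first

r(17)→l(11) and e(4)→y(24) fit y≡21x+18 (mod 26); the inverse of 21 mod 26 is 5. Each letter's alphabet position (a=0..z=25) is mapped through 21·x+18 mod 26 — an affine cipher.
Undoing it on telgb: t(19)→5·(19−18)≡5=f; e(4)→5·(4−18)≡8=i; l(11)→5·(11−18)≡17=r; g(6)→5·(6−18)≡18=s; b(1)→5·(1−18)≡19=t (all mod 26).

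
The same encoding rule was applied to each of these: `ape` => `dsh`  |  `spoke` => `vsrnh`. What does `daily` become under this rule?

It's a constant shift of +3 (ROT3).
For daily: d+3=g, a+3=d, i+3=l, l+3=o, y+3=b.

gdlob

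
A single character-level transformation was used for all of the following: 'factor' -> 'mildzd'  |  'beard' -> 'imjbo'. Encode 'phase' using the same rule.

wpjcp

In factor: f→m is +7, a→i is +8, c→l is +9, t→d is +10 — the shift increases by 1 each position. Each letter shifts forward by (position + 7), i.e. 7, 8, 9, … — the shift grows by one for each successive letter.
For phase: p+7=w, h+8=p, a+9=j, s+10=c, e+11=p.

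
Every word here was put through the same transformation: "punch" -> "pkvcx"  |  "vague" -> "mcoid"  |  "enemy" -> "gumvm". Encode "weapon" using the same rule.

vwxime

Two steps: reverse the string, then apply a Caesar shift of +8.
For weapon: reverse → nopaew; then shift: n+8=v, o+8=w, p+8=x, a+8=i, e+8=m, w+8=e.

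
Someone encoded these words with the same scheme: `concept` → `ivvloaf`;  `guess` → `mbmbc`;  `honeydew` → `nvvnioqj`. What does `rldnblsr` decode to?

leverage

In concept: c→i is +6, o→v is +7, n→v is +8, c→l is +9 — the shift increases by 1 each position. Letter i (0-indexed) is shifted by i+6, so successive shifts are 6, 7, 8, ….
Decoding rldnblsr: r−6=l, l−7=e, d−8=v, n−9=e, b−10=r, l−11=a, s−12=g, r−13=e.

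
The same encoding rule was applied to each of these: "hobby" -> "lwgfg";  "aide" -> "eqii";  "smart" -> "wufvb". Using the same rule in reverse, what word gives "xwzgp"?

The shifts repeat in a cycle of length 3: positions 0,1,… shift by +4, +8, +5, then the pattern repeats.
Decoding xwzgp: x−4=t, w−8=o, z−5=u, g−4=c, p−8=h.

touch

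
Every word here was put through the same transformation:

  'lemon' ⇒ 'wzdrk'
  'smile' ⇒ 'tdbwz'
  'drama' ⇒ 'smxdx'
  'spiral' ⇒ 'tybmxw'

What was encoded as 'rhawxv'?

outlaw

l(11)→w(22) and e(4)→z(25) fit y≡7x+23 (mod 26); the inverse of 7 mod 26 is 15. This is an affine cipher: with a=0,…,z=25, each position x becomes (7x+23) mod 26.
Decoding rhawxv: r(17)→15·(17−23)≡14=o; h(7)→15·(7−23)≡20=u; a(0)→15·(0−23)≡19=t; w(22)→15·(22−23)≡11=l; x(23)→15·(23−23)≡0=a; v(21)→15·(21−23)≡22=w (all mod 26).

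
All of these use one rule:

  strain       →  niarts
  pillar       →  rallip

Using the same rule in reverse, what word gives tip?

The output letters match the input read backwards: strain reversed is niarts. It's just the letters in reverse order.
Decoding tip: then reverse → pit.

pit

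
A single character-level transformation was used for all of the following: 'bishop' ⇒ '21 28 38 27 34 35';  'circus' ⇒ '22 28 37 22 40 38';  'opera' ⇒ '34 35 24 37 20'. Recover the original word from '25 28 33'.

The number is (letter's place in the alphabet, a=1) + 19.
Reversing it on 25 28 33: 25→(25−19)÷1=6=f, 28→(28−19)÷1=9=i, 33→(33−19)÷1=14=n.

fin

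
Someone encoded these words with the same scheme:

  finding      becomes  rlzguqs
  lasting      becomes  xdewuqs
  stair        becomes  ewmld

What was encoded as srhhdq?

Shifts by position in finding: pos 0: f→r (+12), pos 1: i→l (+3), pos 2: n→z (+12), pos 3: d→g (+3) — repeating every 2. A repeating key of period 2 is used — shifts +12, +3 over and over.
Reversing it on srhhdq: s−12=g, r−3=o, h−12=v, h−3=e, d−12=r, q−3=n.

govern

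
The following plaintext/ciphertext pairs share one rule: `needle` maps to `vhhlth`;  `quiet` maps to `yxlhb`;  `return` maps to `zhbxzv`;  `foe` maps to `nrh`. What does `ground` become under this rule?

Vowels shift forward by 3 and consonants shift forward by 8.
On ground: g(cons)+8=o, r(cons)+8=z, o(vowel)+3=r, u(vowel)+3=x, n(cons)+8=v, d(cons)+8=l.

ozrxvl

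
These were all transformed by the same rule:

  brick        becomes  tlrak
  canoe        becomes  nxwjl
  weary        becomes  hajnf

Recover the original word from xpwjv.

The output letters match the input read backwards, each shifted +9: brick reversed is kcirb. Two steps: reverse the string, then apply a Caesar shift of +9.
Undoing it on xpwjv: shift back: x−9=o, p−9=g, w−9=n, j−9=a, v−9=m → ognam; then reverse → mango.

mango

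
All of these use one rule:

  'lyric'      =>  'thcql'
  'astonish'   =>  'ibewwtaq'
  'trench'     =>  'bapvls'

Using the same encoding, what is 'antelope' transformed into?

Shifts by position in lyric: pos 0: l→t (+8), pos 1: y→h (+9), pos 2: r→c (+11), pos 3: i→q (+8), pos 4: c→l (+9) — repeating every 3. It's a Vigenère-style cipher with numeric key [8,9,11]: position i shifts by key[i mod 3].
On antelope: a+8=i, n+9=w, t+11=e, e+8=m, l+9=u, o+11=z, p+8=x, e+9=n.

iwemuzxn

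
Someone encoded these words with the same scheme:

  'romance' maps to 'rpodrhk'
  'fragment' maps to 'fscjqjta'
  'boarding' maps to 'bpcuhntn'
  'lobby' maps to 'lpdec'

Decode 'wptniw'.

Each letter shifts forward by its position index (0, 1, 2, …) — the shift grows by one for each successive letter.
Undoing it on wptniw: w−0=w, p−1=o, t−2=r, n−3=k, i−4=e, w−5=r.

worker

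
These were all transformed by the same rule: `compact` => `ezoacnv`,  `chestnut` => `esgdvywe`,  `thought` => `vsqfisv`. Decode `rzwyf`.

pound

Shifts by position in compact: pos 0: c→e (+2), pos 1: o→z (+11), pos 2: m→o (+2), pos 3: p→a (+11) — repeating every 2. It's a Vigenère-style cipher with numeric key [2,11]: position i shifts by key[i mod 2].
Undoing it on rzwyf: r−2=p, z−11=o, w−2=u, y−11=n, f−2=d.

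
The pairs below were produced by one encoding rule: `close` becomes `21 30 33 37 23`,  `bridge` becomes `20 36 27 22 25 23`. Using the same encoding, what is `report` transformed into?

36 23 34 33 36 38

c is letter #3 and maps to 21: an offset of 18. Letters become their 1-based position plus 18 (so a→19, b→20, …).
On report: r=18→36, e=5→23, p=16→34, o=15→33, r=18→36, t=20→38.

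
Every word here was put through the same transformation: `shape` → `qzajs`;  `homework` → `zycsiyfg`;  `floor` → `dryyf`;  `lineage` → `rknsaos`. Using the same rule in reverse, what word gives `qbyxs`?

s(18)→q(16) and h(7)→z(25) fit y≡11x+0 (mod 26); the inverse of 11 mod 26 is 19. This is an affine cipher: with a=0,…,z=25, each position x becomes (11x+0) mod 26.
Decoding qbyxs: q(16)→19·(16−0)≡18=s; b(1)→19·(1−0)≡19=t; y(24)→19·(24−0)≡14=o; x(23)→19·(23−0)≡21=v; s(18)→19·(18−0)≡4=e (all mod 26).

stove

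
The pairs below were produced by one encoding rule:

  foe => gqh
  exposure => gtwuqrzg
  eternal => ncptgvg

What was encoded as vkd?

The output letters match the input read backwards, each shifted +2: foe reversed is eof. Two steps: reverse the string, then apply a Caesar shift of +2.
Reversing it on vkd: shift back: v−2=t, k−2=i, d−2=b → tib; then reverse → bit.

bit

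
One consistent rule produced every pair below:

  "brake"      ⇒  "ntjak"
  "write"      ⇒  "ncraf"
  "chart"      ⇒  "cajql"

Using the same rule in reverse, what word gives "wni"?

zen

Read the word backwards and shift each letter +9.
Decoding wni: shift back: w−9=n, n−9=e, i−9=z → nez; then reverse → zen.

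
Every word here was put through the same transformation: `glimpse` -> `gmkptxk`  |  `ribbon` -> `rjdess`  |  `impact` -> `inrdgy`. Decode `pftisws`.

In glimpse: g→g is +0, l→m is +1, i→k is +2, m→p is +3 — the shift increases by 1 each position. Each letter shifts forward by its position index (0, 1, 2, …) — the shift grows by one for each successive letter.
Undoing it on pftisws: p−0=p, f−1=e, t−2=r, i−3=f, s−4=o, w−5=r, s−6=m.

perform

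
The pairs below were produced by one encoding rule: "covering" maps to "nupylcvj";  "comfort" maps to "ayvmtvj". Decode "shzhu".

nasal

The output letters match the input read backwards, each shifted +7: covering reversed is gnirevoc. Read the word backwards and shift each letter +7.
Decoding shzhu: shift back: s−7=l, h−7=a, z−7=s, h−7=a, u−7=n → lasan; then reverse → nasal.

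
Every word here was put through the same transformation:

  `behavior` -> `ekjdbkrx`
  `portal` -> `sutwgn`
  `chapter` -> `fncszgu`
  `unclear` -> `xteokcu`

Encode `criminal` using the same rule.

fxkpopdr

The shifts repeat in a cycle of length 3: positions 0,1,… shift by +3, +6, +2, then the pattern repeats.
Applying it to criminal: c+3=f, r+6=x, i+2=k, m+3=p, i+6=o, n+2=p, a+3=d, l+6=r.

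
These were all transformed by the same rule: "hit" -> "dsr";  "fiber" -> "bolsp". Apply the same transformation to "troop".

zyybd

The output letters match the input read backwards, each shifted +10: hit reversed is tih. The word is reversed, then every letter is shifted forward by 10.
Applying it to troop: reverse → poort; then shift: p+10=z, o+10=y, o+10=y, r+10=b, t+10=d.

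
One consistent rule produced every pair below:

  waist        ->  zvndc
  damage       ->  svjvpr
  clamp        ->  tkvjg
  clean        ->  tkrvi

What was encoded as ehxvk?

w(22)→z(25) and a(0)→v(21) fit y≡25x+21 (mod 26); the inverse of 25 mod 26 is 25. Each letter's alphabet position (a=0..z=25) is mapped through 25·x+21 mod 26 — an affine cipher.
Undoing it on ehxvk: e(4)→25·(4−21)≡17=r; h(7)→25·(7−21)≡14=o; x(23)→25·(23−21)≡24=y; v(21)→25·(21−21)≡0=a; k(10)→25·(10−21)≡11=l (all mod 26).

royal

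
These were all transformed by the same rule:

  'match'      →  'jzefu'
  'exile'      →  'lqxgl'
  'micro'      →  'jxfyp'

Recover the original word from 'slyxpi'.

This is an affine cipher: with a=0,…,z=25, each position x becomes (3x+25) mod 26.
Undoing it on slyxpi: s(18)→9·(18−25)≡15=p; l(11)→9·(11−25)≡4=e; y(24)→9·(24−25)≡17=r; x(23)→9·(23−25)≡8=i; p(15)→9·(15−25)≡14=o; i(8)→9·(8−25)≡3=d (all mod 26).

period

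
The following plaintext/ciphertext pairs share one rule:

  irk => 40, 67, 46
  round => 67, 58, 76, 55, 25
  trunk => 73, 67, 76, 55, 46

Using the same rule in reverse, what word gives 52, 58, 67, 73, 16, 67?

mortar

i(#9)→40 and r(#18)→67: differences scale by 3, so n = 3·pos + 13. The formula is n = 3×(alphabet index, a=1) + 13.
Undoing it on 52, 58, 67, 73, 16, 67: 52→(52−13)÷3=13=m, 58→(58−13)÷3=15=o, 67→(67−13)÷3=18=r, 73→(73−13)÷3=20=t, 16→(16−13)÷3=1=a, 67→(67−13)÷3=18=r.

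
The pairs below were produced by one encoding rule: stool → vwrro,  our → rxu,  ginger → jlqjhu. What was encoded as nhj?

This is a Caesar cipher with shift 3.
Undoing it on nhj: n−3=k, h−3=e, j−3=g.

keg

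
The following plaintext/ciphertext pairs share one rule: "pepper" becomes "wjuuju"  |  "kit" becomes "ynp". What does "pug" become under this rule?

lzu

The output letters match the input read backwards, each shifted +5: pepper reversed is reppep. Two steps: reverse the string, then apply a Caesar shift of +5.
On pug: reverse → gup; then shift: g+5=l, u+5=z, p+5=u.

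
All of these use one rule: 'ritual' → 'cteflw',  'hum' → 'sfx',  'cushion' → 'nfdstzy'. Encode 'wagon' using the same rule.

Compare letters: r→c is +11, i→t is +11, t→e is +11 — a constant shift. It's a constant shift of +11 (ROT11).
On wagon: w+11=h, a+11=l, g+11=r, o+11=z, n+11=y.

hlrzy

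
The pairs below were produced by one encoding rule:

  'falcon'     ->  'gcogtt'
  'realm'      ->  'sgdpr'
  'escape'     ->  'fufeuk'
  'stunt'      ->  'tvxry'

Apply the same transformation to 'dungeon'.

ewqkjuu

Letter i (0-indexed) is shifted by i+1, so successive shifts are 1, 2, 3, ….
Applying it to dungeon: d+1=e, u+2=w, n+3=q, g+4=k, e+5=j, o+6=u, n+7=u.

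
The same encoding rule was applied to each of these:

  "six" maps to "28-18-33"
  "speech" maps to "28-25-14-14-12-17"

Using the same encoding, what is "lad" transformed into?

s is letter #19 and maps to 28: an offset of 9. The number is (letter's place in the alphabet, a=1) + 9.
Applying it to lad: l=12→21, a=1→10, d=4→13.

21-10-13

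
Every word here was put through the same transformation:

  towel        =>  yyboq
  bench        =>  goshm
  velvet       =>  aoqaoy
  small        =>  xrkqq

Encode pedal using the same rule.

The rule splits by letter class: vowels +10, consonants +5.
On pedal: p(cons)+5=u, e(vowel)+10=o, d(cons)+5=i, a(vowel)+10=k, l(cons)+5=q.

uoikq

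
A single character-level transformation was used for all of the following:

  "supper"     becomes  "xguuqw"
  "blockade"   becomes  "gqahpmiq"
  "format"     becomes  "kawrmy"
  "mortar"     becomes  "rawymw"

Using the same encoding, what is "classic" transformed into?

Two shifts are in play — +12 for a/e/i/o/u, +5 for every other letter.
Applying it to classic: c(cons)+5=h, l(cons)+5=q, a(vowel)+12=m, s(cons)+5=x, s(cons)+5=x, i(vowel)+12=u, c(cons)+5=h.

hqmxxuh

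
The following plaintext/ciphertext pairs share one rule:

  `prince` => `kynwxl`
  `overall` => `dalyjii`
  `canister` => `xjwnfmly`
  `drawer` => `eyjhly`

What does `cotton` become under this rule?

p(15)→k(10) and r(17)→y(24) fit y≡7x+9 (mod 26); the inverse of 7 mod 26 is 15. Each letter's alphabet position (a=0..z=25) is mapped through 7·x+9 mod 26 — an affine cipher.
On cotton: c(2)→7·2+9≡23=x; o(14)→7·14+9≡3=d; t(19)→7·19+9≡12=m; t(19)→7·19+9≡12=m; o(14)→7·14+9≡3=d; n(13)→7·13+9≡22=w (all mod 26).

xdmmdw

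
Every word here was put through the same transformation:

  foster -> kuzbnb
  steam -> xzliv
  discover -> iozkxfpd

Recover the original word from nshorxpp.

imagined

In foster: f→k is +5, o→u is +6, s→z is +7, t→b is +8 — the shift increases by 1 each position. Letter i (0-indexed) is shifted by i+5, so successive shifts are 5, 6, 7, ….
Decoding nshorxpp: n−5=i, s−6=m, h−7=a, o−8=g, r−9=i, x−10=n, p−11=e, p−12=d.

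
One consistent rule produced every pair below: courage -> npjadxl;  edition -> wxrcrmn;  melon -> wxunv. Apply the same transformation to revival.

The output letters match the input read backwards, each shifted +9: courage reversed is egaruoc. Two steps: reverse the string, then apply a Caesar shift of +9.
On revival: reverse → laviver; then shift: l+9=u, a+9=j, v+9=e, i+9=r, v+9=e, e+9=n, r+9=a.

ujerena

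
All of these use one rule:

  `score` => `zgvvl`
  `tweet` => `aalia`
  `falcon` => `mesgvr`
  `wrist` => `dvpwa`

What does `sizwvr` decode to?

lesson

Shifts by position in score: pos 0: s→z (+7), pos 1: c→g (+4), pos 2: o→v (+7), pos 3: r→v (+4) — repeating every 2. It's a Vigenère-style cipher with numeric key [7,4]: position i shifts by key[i mod 2].
Reversing it on sizwvr: s−7=l, i−4=e, z−7=s, w−4=s, v−7=o, r−4=n.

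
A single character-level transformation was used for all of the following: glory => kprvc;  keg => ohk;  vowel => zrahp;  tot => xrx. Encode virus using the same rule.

The shift depends on letter class: consonant g→k is +4, but vowel o→r is +3. Two shifts are in play — +3 for a/e/i/o/u, +4 for every other letter.
On virus: v(cons)+4=z, i(vowel)+3=l, r(cons)+4=v, u(vowel)+3=x, s(cons)+4=w.

zlvxw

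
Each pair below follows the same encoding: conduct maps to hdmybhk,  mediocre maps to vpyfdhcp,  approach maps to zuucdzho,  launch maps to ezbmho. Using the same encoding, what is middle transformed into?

c(2)→h(7) and o(14)→d(3) fit y≡17x+25 (mod 26); the inverse of 17 mod 26 is 23. Treating letters as 0–25, the rule is x ↦ 17x + 25 (mod 26).
Applying it to middle: m(12)→17·12+25≡21=v; i(8)→17·8+25≡5=f; d(3)→17·3+25≡24=y; d(3)→17·3+25≡24=y; l(11)→17·11+25≡4=e; e(4)→17·4+25≡15=p (all mod 26).

vfyyep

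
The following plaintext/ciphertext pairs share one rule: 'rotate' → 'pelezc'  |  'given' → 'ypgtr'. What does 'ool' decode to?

add

The output letters match the input read backwards, each shifted +11: rotate reversed is etator. Read the word backwards and shift each letter +11.
Undoing it on ool: shift back: o−11=d, o−11=d, l−11=a → dda; then reverse → add.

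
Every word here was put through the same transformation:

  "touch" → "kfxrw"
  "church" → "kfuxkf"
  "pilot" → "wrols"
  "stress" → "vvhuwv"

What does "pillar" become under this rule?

The output letters match the input read backwards, each shifted +3: touch reversed is hcuot. Read the word backwards and shift each letter +3.
For pillar: reverse → rallip; then shift: r+3=u, a+3=d, l+3=o, l+3=o, i+3=l, p+3=s.

udools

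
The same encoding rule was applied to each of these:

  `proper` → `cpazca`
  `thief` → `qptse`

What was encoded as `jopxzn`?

comedy

The word is reversed, then every letter is shifted forward by 11.
Undoing it on jopxzn: shift back: j−11=y, o−11=d, p−11=e, x−11=m, z−11=o, n−11=c → ydemoc; then reverse → comedy.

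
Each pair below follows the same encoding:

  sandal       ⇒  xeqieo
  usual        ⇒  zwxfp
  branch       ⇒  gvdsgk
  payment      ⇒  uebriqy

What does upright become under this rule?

ztunkky

It's a Vigenère-style cipher with numeric key [5,4,3]: position i shifts by key[i mod 3].
On upright: u+5=z, p+4=t, r+3=u, i+5=n, g+4=k, h+3=k, t+5=y.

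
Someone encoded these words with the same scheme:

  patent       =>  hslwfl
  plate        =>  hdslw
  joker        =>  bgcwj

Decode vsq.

day

Compare letters: p→h is +18, a→s is +18, t→l is +18 — a constant shift. Each letter is shifted forward by 18 in the alphabet (a Caesar shift of +18).
Reversing it on vsq: v−18=d, s−18=a, q−18=y.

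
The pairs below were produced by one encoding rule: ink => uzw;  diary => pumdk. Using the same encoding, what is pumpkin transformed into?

bgybwuz

Every letter moves 12 places later in the alphabet, wrapping around z→a.
For pumpkin: p+12=b, u+12=g, m+12=y, p+12=b, k+12=w, i+12=u, n+12=z.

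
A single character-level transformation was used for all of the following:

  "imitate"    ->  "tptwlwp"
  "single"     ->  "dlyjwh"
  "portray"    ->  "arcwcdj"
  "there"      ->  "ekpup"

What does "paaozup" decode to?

explore

It's a Vigenère-style cipher with numeric key [11,3]: position i shifts by key[i mod 2].
Undoing it on paaozup: p−11=e, a−3=x, a−11=p, o−3=l, z−11=o, u−3=r, p−11=e.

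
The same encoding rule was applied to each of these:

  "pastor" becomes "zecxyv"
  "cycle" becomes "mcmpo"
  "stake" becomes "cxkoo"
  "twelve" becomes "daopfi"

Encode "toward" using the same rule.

dsgebh

The shifts repeat in a cycle of length 2: positions 0,1,… shift by +10, +4, then the pattern repeats.
Applying it to toward: t+10=d, o+4=s, w+10=g, a+4=e, r+10=b, d+4=h.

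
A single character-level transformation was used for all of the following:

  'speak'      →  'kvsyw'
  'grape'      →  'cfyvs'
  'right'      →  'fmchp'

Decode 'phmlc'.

thing

This is an affine cipher: with a=0,…,z=25, each position x becomes (5x+24) mod 26.
Decoding phmlc: p(15)→21·(15−24)≡19=t; h(7)→21·(7−24)≡7=h; m(12)→21·(12−24)≡8=i; l(11)→21·(11−24)≡13=n; c(2)→21·(2−24)≡6=g (all mod 26).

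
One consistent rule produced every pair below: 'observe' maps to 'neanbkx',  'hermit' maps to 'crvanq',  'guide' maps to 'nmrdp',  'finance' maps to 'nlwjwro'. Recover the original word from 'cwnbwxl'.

The output letters match the input read backwards, each shifted +9: observe reversed is evresbo. The word is reversed, then every letter is shifted forward by 9.
Undoing it on cwnbwxl: shift back: c−9=t, w−9=n, n−9=e, b−9=s, w−9=n, x−9=o, l−9=c → tnesnoc; then reverse → consent.

consent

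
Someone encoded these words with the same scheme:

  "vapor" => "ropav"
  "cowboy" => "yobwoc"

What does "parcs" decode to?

The output letters match the input read backwards: vapor reversed is ropav. It's just the letters in reverse order.
Reversing it on parcs: then reverse → scrap.

scrap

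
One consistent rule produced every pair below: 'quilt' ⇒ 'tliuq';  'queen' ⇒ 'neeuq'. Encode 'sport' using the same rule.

trops

The output letters match the input read backwards: quilt reversed is tliuq. The word is simply reversed.
On sport: reverse → trops.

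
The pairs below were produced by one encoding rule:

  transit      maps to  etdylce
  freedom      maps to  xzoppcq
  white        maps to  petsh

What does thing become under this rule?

Read the word backwards and shift each letter +11.
Applying it to thing: reverse → gniht; then shift: g+11=r, n+11=y, i+11=t, h+11=s, t+11=e.

rytse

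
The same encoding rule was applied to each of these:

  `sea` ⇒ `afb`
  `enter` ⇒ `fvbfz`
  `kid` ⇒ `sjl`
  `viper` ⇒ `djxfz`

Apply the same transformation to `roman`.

The shift depends on letter class: consonant s→a is +8, but vowel e→f is +1. Two shifts are in play — +1 for a/e/i/o/u, +8 for every other letter.
For roman: r(cons)+8=z, o(vowel)+1=p, m(cons)+8=u, a(vowel)+1=b, n(cons)+8=v.

zpubv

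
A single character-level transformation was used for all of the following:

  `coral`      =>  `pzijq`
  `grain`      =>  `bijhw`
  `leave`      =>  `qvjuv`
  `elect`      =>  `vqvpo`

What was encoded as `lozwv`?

stone

c(2)→p(15) and o(14)→z(25) fit y≡3x+9 (mod 26); the inverse of 3 mod 26 is 9. This is an affine cipher: with a=0,…,z=25, each position x becomes (3x+9) mod 26.
Undoing it on lozwv: l(11)→9·(11−9)≡18=s; o(14)→9·(14−9)≡19=t; z(25)→9·(25−9)≡14=o; w(22)→9·(22−9)≡13=n; v(21)→9·(21−9)≡4=e (all mod 26).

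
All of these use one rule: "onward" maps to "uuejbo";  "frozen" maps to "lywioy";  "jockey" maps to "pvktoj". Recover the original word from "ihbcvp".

cattle

Letter i (0-indexed) is shifted by i+6, so successive shifts are 6, 7, 8, ….
Decoding ihbcvp: i−6=c, h−7=a, b−8=t, c−9=t, v−10=l, p−11=e.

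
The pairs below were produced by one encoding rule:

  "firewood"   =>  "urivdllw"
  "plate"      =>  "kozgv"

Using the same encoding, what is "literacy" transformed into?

Each pair mirrors across the alphabet (f↔u, i↔r, r↔i): positions sum to 25. Each letter is replaced by its mirror in the alphabet: a↔z, b↔y, c↔x, and so on (the Atbash cipher).
On literacy: l↔o, i↔r, t↔g, e↔v, r↔i, a↔z, c↔x, y↔b.

orgvizxb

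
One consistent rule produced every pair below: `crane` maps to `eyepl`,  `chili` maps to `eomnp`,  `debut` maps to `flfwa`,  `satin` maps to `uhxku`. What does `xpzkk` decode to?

Shifts by position in crane: pos 0: c→e (+2), pos 1: r→y (+7), pos 2: a→e (+4), pos 3: n→p (+2), pos 4: e→l (+7) — repeating every 3. A repeating key of period 3 is used — shifts +2, +7, +4 over and over.
Undoing it on xpzkk: x−2=v, p−7=i, z−4=v, k−2=i, k−7=d.

vivid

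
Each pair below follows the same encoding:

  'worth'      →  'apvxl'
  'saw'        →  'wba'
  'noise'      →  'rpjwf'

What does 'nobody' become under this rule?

rpfphc

The shift depends on letter class: consonant w→a is +4, but vowel o→p is +1. Vowels shift forward by 1 and consonants shift forward by 4.
On nobody: n(cons)+4=r, o(vowel)+1=p, b(cons)+4=f, o(vowel)+1=p, d(cons)+4=h, y(cons)+4=c.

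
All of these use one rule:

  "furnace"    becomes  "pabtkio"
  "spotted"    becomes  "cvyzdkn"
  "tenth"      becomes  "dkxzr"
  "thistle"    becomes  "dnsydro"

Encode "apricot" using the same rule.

The shifts repeat in a cycle of length 2: positions 0,1,… shift by +10, +6, then the pattern repeats.
On apricot: a+10=k, p+6=v, r+10=b, i+6=o, c+10=m, o+6=u, t+10=d.

kvbomud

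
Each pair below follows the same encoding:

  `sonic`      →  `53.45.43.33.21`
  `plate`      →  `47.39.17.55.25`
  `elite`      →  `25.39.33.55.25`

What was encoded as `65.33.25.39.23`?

s(#19)→53 and o(#15)→45: differences scale by 2, so n = 2·pos + 15. Each letter becomes 2×(its alphabet position, a=1..z=26) + 15.
Decoding 65.33.25.39.23: 65→(65−15)÷2=25=y, 33→(33−15)÷2=9=i, 25→(25−15)÷2=5=e, 39→(39−15)÷2=12=l, 23→(23−15)÷2=4=d.

yield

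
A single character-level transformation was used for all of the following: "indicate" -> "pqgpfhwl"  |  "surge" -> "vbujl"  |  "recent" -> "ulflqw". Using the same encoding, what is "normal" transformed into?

qvupho

The shift depends on letter class: consonant n→q is +3, but vowel i→p is +7. Vowels shift forward by 7 and consonants shift forward by 3.
On normal: n(cons)+3=q, o(vowel)+7=v, r(cons)+3=u, m(cons)+3=p, a(vowel)+7=h, l(cons)+3=o.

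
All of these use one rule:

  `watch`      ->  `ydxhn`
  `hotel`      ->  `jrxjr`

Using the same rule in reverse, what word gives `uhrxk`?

In watch: w→y is +2, a→d is +3, t→x is +4, c→h is +5 — the shift increases by 1 each position. Letter i (0-indexed) is shifted by i+2, so successive shifts are 2, 3, 4, ….
Undoing it on uhrxk: u−2=s, h−3=e, r−4=n, x−5=s, k−6=e.

sense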